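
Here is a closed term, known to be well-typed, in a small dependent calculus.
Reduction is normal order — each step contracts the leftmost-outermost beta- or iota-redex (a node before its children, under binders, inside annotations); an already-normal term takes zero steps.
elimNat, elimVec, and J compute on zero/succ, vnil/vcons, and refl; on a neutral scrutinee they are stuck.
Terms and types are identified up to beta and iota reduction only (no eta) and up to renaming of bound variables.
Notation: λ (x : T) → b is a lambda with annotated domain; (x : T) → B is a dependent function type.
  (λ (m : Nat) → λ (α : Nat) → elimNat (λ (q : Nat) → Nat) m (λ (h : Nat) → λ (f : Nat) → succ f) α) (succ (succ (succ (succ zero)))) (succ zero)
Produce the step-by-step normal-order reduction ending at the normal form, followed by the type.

reduction (normal order):
  (λ (m : Nat) → λ (α : Nat) → elimNat (λ (q : Nat) → Nat) m (λ (h : Nat) → λ (f : Nat) → succ f) α) (succ (succ (succ (succ zero)))) (succ zero)
  ~> (λ (m : Nat) → elimNat (λ (α : Nat) → Nat) (succ (succ (succ (succ zero)))) (λ (q : Nat) → λ (h : Nat) → succ h) m) (succ zero)
  ~> elimNat (λ (m : Nat) → Nat) (succ (succ (succ (succ zero)))) (λ (α : Nat) → λ (q : Nat) → succ q) (succ zero)
  ~> (λ (m : Nat) → λ (α : Nat) → succ α) zero (elimNat (λ (q : Nat) → Nat) (succ (succ (succ (succ zero)))) (λ (h : Nat) → λ (f : Nat) → succ f) zero)
  ~> (λ (m : Nat) → succ m) (elimNat (λ (α : Nat) → Nat) (succ (succ (succ (succ zero)))) (λ (q : Nat) → λ (h : Nat) → succ h) zero)
  ~> succ (elimNat (λ (m : Nat) → Nat) (succ (succ (succ (succ zero)))) (λ (α : Nat) → λ (q : Nat) → succ q) zero)
  ~> succ (succ (succ (succ (succ zero))))
inferred type:
  Nat


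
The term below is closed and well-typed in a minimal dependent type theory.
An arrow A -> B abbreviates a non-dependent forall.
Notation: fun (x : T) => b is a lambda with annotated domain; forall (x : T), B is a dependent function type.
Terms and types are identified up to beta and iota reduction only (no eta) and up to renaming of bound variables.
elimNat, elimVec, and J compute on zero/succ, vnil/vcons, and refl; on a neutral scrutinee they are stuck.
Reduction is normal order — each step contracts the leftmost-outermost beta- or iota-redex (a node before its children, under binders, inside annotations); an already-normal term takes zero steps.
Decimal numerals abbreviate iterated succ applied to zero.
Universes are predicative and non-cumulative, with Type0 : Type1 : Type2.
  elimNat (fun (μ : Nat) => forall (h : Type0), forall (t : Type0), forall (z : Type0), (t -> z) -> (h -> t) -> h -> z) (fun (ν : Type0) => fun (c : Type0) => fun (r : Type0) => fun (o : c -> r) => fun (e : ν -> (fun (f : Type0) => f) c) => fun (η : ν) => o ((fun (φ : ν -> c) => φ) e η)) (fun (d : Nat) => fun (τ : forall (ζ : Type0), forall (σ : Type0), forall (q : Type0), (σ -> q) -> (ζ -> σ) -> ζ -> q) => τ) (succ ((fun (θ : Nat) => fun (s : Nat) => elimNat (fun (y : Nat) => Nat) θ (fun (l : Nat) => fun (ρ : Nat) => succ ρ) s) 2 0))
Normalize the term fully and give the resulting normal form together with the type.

normal form:
  fun (μ : Type0) => fun (h : Type0) => fun (t : Type0) => fun (z : h -> t) => fun (ν : μ -> h) => fun (c : μ) => z (ν c)
the term's type:
  forall (μ : Type0), forall (h : Type0), forall (t : Type0), (h -> t) -> (μ -> h) -> μ -> t


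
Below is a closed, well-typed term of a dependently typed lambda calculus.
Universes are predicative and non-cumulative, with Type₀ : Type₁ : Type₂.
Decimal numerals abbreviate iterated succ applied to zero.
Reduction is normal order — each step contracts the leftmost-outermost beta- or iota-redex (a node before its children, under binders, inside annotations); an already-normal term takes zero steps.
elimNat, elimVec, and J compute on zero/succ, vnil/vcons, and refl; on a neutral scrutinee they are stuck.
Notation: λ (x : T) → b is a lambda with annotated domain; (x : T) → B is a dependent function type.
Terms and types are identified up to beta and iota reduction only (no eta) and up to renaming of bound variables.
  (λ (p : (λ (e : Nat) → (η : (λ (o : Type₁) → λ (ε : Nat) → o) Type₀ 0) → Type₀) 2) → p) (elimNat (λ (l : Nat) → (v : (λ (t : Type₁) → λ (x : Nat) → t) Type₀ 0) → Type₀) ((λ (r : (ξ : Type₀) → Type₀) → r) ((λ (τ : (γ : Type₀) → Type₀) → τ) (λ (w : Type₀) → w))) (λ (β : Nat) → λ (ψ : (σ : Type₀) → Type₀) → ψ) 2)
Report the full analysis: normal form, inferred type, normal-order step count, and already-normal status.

resulting normal form:
  λ (p : Type₀) → p
the term's type:
  (p : Type₀) → Type₀
reduction steps (normal order): 10
term was already normal: no
first redex: a beta-redex


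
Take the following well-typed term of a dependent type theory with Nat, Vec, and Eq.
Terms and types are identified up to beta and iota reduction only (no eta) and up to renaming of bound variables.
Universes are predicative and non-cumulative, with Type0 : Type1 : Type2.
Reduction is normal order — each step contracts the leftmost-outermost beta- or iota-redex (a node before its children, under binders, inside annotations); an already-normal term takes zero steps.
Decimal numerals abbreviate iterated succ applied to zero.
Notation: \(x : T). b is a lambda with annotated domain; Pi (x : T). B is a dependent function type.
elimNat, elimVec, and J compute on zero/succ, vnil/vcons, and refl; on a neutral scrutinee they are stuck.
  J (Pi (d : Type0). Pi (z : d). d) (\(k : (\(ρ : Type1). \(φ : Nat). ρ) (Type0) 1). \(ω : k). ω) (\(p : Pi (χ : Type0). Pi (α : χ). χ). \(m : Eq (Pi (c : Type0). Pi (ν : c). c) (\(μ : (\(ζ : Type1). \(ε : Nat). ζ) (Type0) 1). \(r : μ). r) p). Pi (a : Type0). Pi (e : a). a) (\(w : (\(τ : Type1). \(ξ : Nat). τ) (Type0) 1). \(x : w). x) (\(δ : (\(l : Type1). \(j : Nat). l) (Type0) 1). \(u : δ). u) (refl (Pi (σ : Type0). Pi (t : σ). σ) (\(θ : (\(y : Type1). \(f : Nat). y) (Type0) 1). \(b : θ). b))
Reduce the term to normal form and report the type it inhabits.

reduced normal form:
  \(d : Type0). \(z : d). z
type:
  Pi (d : Type0). Pi (z : d). d


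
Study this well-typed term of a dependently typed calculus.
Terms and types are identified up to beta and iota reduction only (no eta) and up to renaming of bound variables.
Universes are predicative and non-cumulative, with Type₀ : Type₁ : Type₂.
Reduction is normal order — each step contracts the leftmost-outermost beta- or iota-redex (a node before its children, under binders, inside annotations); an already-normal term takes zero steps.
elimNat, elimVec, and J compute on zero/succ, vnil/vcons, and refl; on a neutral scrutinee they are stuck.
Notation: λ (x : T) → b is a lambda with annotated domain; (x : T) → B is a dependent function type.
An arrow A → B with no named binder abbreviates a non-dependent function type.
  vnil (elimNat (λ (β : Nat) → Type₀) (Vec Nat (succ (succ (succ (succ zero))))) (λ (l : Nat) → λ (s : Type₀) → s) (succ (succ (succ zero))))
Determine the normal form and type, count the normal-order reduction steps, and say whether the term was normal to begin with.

normal form:
  vnil (Vec Nat (succ (succ (succ (succ zero)))))
inferred type:
  Vec (Vec Nat (succ (succ (succ (succ zero))))) zero
reduction steps (normal order): 10
already normal: no
first redex: an elimNat iota-redex


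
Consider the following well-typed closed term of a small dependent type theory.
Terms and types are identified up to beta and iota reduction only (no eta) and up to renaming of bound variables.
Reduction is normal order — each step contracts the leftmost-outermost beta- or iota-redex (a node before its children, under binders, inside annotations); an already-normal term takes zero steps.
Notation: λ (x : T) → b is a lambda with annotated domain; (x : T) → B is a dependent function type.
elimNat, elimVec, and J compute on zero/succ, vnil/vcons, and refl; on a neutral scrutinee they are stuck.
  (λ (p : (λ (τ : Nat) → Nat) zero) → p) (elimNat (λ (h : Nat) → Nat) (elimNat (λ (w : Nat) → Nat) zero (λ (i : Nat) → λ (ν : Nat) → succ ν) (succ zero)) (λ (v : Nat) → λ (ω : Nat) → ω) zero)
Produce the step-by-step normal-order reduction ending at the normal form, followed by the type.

normal-order reduction:
  (λ (p : (λ (τ : Nat) → Nat) zero) → p) (elimNat (λ (h : Nat) → Nat) (elimNat (λ (w : Nat) → Nat) zero (λ (i : Nat) → λ (ν : Nat) → succ ν) (succ zero)) (λ (v : Nat) → λ (ω : Nat) → ω) zero)
  ~> elimNat (λ (p : Nat) → Nat) (elimNat (λ (τ : Nat) → Nat) zero (λ (h : Nat) → λ (w : Nat) → succ w) (succ zero)) (λ (i : Nat) → λ (ν : Nat) → ν) zero
  ~> elimNat (λ (p : Nat) → Nat) zero (λ (τ : Nat) → λ (h : Nat) → succ h) (succ zero)
  ~> (λ (p : Nat) → λ (τ : Nat) → succ τ) zero (elimNat (λ (h : Nat) → Nat) zero (λ (w : Nat) → λ (i : Nat) → succ i) zero)
  ~> (λ (p : Nat) → succ p) (elimNat (λ (τ : Nat) → Nat) zero (λ (h : Nat) → λ (w : Nat) → succ w) zero)
  ~> succ (elimNat (λ (p : Nat) → Nat) zero (λ (τ : Nat) → λ (h : Nat) → succ h) zero)
  ~> succ zero
the term's type:
  Nat


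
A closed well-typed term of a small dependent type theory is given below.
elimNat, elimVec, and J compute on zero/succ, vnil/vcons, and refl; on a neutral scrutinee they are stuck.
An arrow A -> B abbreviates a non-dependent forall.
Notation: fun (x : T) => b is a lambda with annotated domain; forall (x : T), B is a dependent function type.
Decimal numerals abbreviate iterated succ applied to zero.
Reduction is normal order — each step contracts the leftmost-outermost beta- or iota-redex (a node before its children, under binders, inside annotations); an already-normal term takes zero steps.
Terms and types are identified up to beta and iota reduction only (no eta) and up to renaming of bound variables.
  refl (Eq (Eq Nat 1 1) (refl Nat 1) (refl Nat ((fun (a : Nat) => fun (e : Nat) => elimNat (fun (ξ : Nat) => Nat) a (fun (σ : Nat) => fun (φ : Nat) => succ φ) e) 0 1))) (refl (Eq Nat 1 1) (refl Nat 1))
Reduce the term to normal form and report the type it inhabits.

normal form:
  refl (Eq (Eq Nat 1 1) (refl Nat 1) (refl Nat 1)) (refl (Eq Nat 1 1) (refl Nat 1))
the term's type:
  Eq (Eq (Eq Nat 1 1) (refl Nat 1) (refl Nat 1)) (refl (Eq Nat 1 1) (refl Nat 1)) (refl (Eq Nat 1 1) (refl Nat 1))
observation: the term reaches its normal form after 6 normal-order steps.


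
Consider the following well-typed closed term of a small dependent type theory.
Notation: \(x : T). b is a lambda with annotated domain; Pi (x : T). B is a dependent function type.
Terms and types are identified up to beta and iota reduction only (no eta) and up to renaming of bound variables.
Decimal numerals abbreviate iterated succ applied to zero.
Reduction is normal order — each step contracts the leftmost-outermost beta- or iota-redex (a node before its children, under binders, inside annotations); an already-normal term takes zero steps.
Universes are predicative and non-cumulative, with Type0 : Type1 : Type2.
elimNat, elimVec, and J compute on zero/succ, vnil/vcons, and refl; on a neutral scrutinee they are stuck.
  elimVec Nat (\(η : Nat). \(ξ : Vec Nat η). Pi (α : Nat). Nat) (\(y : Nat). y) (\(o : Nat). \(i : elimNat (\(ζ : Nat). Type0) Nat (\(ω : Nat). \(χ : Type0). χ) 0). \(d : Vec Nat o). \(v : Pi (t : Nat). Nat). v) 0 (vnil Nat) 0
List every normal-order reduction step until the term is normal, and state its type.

normal-order reduction:
  elimVec Nat (\(η : Nat). \(ξ : Vec Nat η). Pi (α : Nat). Nat) (\(y : Nat). y) (\(o : Nat). \(i : elimNat (\(ζ : Nat). Type0) Nat (\(ω : Nat). \(χ : Type0). χ) 0). \(d : Vec Nat o). \(v : Pi (t : Nat). Nat). v) 0 (vnil Nat) 0
  ~> (\(η : Nat). η) 0
  ~> 0
type:
  Nat


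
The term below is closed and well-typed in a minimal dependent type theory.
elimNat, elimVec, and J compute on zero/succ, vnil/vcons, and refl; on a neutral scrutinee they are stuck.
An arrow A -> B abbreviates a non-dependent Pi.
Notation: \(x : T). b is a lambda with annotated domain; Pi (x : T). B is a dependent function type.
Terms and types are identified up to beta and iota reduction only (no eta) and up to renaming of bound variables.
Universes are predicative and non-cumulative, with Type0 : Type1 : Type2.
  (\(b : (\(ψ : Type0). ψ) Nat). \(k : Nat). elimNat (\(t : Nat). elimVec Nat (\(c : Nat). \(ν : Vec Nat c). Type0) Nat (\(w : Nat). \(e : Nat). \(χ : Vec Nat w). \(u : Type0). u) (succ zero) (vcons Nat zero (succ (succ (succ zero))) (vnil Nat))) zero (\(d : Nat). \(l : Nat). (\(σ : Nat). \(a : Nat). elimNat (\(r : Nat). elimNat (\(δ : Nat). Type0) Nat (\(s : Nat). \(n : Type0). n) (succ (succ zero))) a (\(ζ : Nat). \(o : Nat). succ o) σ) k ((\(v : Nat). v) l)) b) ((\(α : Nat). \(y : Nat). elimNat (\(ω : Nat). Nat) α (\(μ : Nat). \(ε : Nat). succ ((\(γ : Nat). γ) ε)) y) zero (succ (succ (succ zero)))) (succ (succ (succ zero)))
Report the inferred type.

type:
  Nat


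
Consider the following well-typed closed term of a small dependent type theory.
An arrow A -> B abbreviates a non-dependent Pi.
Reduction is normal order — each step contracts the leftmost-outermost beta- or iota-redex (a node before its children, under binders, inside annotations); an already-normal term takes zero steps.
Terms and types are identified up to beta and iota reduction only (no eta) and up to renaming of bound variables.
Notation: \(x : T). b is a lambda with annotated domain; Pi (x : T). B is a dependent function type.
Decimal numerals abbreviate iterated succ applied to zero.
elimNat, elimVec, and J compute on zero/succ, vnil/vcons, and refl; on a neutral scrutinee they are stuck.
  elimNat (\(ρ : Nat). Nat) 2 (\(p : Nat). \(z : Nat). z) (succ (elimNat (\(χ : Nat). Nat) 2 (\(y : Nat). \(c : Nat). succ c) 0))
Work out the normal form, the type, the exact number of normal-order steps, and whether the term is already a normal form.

reduced normal form:
  2
type:
  Nat
normal-order step count: 11
term was already normal: no
first contracted redex: an elimNat iota-redex


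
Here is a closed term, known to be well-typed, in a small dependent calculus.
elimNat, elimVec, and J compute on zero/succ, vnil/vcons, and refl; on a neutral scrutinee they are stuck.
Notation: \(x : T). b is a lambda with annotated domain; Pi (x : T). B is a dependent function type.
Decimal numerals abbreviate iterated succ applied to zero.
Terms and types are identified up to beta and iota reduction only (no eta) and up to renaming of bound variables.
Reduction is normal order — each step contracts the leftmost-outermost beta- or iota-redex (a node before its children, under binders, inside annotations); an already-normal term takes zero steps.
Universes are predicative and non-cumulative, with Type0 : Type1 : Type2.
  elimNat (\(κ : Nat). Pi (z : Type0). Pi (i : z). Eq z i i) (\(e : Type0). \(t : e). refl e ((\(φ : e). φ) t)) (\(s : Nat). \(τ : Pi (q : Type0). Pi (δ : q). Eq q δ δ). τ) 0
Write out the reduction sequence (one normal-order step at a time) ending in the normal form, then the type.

normal-order reduction:
  elimNat (\(κ : Nat). Pi (z : Type0). Pi (i : z). Eq z i i) (\(e : Type0). \(t : e). refl e ((\(φ : e). φ) t)) (\(s : Nat). \(τ : Pi (q : Type0). Pi (δ : q). Eq q δ δ). τ) 0
  ~> \(κ : Type0). \(z : κ). refl κ ((\(i : κ). i) z)
  ~> \(κ : Type0). \(z : κ). refl κ z
type:
  Pi (κ : Type0). Pi (z : κ). Eq κ z z


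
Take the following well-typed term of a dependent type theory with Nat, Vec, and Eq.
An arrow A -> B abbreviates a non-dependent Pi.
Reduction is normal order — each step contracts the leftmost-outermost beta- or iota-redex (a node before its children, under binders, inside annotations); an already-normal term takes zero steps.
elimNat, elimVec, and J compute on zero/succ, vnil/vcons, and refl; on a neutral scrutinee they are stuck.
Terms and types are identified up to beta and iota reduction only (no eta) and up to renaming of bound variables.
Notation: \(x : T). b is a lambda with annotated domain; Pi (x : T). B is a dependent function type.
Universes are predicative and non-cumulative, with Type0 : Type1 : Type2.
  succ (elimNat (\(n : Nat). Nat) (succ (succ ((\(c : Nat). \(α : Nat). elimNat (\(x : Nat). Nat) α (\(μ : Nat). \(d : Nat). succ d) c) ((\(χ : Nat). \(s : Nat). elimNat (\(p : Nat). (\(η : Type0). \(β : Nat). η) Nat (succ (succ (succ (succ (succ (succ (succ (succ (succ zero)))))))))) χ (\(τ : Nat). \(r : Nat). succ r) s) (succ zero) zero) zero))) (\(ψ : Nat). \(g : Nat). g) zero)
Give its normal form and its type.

resulting normal form:
  succ (succ (succ (succ zero)))
the term's type:
  Nat


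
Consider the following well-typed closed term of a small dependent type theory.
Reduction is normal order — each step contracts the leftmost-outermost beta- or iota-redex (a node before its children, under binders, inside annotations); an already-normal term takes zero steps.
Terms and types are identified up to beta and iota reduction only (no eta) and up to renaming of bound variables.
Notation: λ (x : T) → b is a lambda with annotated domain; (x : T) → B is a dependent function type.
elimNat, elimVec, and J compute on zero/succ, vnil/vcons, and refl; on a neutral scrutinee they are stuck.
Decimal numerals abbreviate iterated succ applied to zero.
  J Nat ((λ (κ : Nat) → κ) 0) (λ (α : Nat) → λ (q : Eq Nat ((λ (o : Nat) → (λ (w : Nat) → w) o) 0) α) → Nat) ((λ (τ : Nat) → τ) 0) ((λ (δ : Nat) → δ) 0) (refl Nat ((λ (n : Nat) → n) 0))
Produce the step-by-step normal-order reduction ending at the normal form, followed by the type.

normal-order reduction sequence:
  J Nat ((λ (κ : Nat) → κ) 0) (λ (α : Nat) → λ (q : Eq Nat ((λ (o : Nat) → (λ (w : Nat) → w) o) 0) α) → Nat) ((λ (τ : Nat) → τ) 0) ((λ (δ : Nat) → δ) 0) (refl Nat ((λ (n : Nat) → n) 0))
  ~> (λ (κ : Nat) → κ) 0
  ~> 0
inferred type:
  Nat


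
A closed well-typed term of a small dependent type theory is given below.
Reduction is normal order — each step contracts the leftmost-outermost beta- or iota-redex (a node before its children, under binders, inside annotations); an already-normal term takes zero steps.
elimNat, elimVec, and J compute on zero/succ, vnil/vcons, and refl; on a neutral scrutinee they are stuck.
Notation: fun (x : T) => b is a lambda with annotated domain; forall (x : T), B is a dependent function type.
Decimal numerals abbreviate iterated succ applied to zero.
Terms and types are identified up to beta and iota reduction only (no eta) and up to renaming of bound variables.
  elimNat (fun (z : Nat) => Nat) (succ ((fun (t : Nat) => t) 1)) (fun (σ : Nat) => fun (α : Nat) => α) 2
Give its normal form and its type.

resulting normal form:
  2
the term's type:
  Nat
observation: 8 normal-order steps normalize the term, beginning with an elimNat iota-redex.


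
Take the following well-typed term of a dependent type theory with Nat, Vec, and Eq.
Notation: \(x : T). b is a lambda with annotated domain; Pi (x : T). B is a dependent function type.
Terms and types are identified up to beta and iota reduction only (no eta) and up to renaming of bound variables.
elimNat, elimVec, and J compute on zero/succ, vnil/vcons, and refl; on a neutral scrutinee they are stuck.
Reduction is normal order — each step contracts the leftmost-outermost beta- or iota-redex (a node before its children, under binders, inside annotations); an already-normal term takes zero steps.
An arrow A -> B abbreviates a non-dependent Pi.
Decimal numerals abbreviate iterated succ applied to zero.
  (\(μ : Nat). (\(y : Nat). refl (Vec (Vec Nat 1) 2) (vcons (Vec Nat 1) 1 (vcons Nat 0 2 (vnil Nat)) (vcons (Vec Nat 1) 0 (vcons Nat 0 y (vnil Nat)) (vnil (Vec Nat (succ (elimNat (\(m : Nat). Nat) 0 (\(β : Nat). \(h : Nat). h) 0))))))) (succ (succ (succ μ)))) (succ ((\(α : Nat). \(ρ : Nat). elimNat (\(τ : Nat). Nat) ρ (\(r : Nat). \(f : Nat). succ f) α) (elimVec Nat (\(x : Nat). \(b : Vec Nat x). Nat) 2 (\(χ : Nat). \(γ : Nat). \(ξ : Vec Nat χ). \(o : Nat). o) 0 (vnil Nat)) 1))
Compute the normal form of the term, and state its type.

reduced normal form:
  refl (Vec (Vec Nat 1) 2) (vcons (Vec Nat 1) 1 (vcons Nat 0 2 (vnil Nat)) (vcons (Vec Nat 1) 0 (vcons Nat 0 7 (vnil Nat)) (vnil (Vec Nat 1))))
the term's type:
  Eq (Vec (Vec Nat 1) 2) (vcons (Vec Nat 1) 1 (vcons Nat 0 2 (vnil Nat)) (vcons (Vec Nat 1) 0 (vcons Nat 0 7 (vnil Nat)) (vnil (Vec Nat 1)))) (vcons (Vec Nat 1) 1 (vcons Nat 0 2 (vnil Nat)) (vcons (Vec Nat 1) 0 (vcons Nat 0 7 (vnil Nat)) (vnil (Vec Nat 1))))


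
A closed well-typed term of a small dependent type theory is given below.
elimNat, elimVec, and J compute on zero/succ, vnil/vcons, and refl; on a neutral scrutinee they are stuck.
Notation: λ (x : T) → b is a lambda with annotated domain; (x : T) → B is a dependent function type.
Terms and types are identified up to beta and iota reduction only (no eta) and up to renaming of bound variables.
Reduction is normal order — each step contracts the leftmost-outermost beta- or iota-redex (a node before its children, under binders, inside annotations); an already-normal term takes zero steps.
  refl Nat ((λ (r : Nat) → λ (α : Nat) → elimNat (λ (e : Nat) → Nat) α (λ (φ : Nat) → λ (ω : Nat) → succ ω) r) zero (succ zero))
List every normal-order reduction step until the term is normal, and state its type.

reduction (normal order):
  refl Nat ((λ (r : Nat) → λ (α : Nat) → elimNat (λ (e : Nat) → Nat) α (λ (φ : Nat) → λ (ω : Nat) → succ ω) r) zero (succ zero))
  ~> refl Nat ((λ (r : Nat) → elimNat (λ (α : Nat) → Nat) r (λ (e : Nat) → λ (φ : Nat) → succ φ) zero) (succ zero))
  ~> refl Nat (elimNat (λ (r : Nat) → Nat) (succ zero) (λ (α : Nat) → λ (e : Nat) → succ e) zero)
  ~> refl Nat (succ zero)
the term's type:
  Eq Nat (succ zero) (succ zero)


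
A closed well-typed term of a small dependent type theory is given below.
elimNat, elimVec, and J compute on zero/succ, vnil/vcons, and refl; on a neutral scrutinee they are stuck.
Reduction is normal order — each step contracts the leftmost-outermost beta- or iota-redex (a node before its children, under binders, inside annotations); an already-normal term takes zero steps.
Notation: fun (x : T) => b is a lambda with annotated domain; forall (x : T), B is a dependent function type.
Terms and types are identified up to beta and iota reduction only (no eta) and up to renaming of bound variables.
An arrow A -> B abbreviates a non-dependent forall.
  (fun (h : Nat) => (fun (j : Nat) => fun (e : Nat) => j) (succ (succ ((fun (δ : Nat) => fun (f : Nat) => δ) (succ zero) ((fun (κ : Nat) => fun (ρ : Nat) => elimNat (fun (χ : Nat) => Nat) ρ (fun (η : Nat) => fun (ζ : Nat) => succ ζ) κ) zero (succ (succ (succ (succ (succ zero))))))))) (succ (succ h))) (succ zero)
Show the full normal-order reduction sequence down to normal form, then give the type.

normal-order reduction sequence:
  (fun (h : Nat) => (fun (j : Nat) => fun (e : Nat) => j) (succ (succ ((fun (δ : Nat) => fun (f : Nat) => δ) (succ zero) ((fun (κ : Nat) => fun (ρ : Nat) => elimNat (fun (χ : Nat) => Nat) ρ (fun (η : Nat) => fun (ζ : Nat) => succ ζ) κ) zero (succ (succ (succ (succ (succ zero))))))))) (succ (succ h))) (succ zero)
  ~> (fun (h : Nat) => fun (j : Nat) => h) (succ (succ ((fun (e : Nat) => fun (δ : Nat) => e) (succ zero) ((fun (f : Nat) => fun (κ : Nat) => elimNat (fun (ρ : Nat) => Nat) κ (fun (χ : Nat) => fun (η : Nat) => succ η) f) zero (succ (succ (succ (succ (succ zero))))))))) (succ (succ (succ zero)))
  ~> (fun (h : Nat) => succ (succ ((fun (j : Nat) => fun (e : Nat) => j) (succ zero) ((fun (δ : Nat) => fun (f : Nat) => elimNat (fun (κ : Nat) => Nat) f (fun (ρ : Nat) => fun (χ : Nat) => succ χ) δ) zero (succ (succ (succ (succ (succ zero))))))))) (succ (succ (succ zero)))
  ~> succ (succ ((fun (h : Nat) => fun (j : Nat) => h) (succ zero) ((fun (e : Nat) => fun (δ : Nat) => elimNat (fun (f : Nat) => Nat) δ (fun (κ : Nat) => fun (ρ : Nat) => succ ρ) e) zero (succ (succ (succ (succ (succ zero))))))))
  ~> succ (succ ((fun (h : Nat) => succ zero) ((fun (j : Nat) => fun (e : Nat) => elimNat (fun (δ : Nat) => Nat) e (fun (f : Nat) => fun (κ : Nat) => succ κ) j) zero (succ (succ (succ (succ (succ zero))))))))
  ~> succ (succ (succ zero))
the term's type:
  Nat


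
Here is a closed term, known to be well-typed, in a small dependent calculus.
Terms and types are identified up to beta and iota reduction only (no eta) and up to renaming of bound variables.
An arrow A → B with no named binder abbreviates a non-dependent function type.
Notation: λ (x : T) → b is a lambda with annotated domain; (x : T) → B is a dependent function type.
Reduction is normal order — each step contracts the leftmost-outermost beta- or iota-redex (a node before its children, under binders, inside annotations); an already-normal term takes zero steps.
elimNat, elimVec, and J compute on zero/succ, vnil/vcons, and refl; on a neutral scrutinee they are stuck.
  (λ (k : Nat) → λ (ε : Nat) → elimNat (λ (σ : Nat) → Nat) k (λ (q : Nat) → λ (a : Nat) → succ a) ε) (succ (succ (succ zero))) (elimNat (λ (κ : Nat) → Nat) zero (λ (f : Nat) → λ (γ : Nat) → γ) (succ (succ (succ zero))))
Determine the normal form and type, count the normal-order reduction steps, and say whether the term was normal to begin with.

resulting normal form:
  succ (succ (succ zero))
the term's type:
  Nat
reduction steps (normal order): 13
term was already normal: no
first redex: a beta-redex


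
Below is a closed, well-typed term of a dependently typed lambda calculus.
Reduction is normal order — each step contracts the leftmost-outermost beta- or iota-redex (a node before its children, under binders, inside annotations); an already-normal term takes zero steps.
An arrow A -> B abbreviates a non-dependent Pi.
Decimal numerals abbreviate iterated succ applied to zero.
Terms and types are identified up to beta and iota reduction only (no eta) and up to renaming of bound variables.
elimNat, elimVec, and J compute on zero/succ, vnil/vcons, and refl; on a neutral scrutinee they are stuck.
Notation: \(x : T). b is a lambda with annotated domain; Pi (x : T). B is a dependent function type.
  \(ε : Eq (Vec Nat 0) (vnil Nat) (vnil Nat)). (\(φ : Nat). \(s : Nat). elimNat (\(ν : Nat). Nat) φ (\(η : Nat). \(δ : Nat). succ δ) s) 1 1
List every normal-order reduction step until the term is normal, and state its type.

normal-order reduction:
  \(ε : Eq (Vec Nat 0) (vnil Nat) (vnil Nat)). (\(φ : Nat). \(s : Nat). elimNat (\(ν : Nat). Nat) φ (\(η : Nat). \(δ : Nat). succ δ) s) 1 1
  ~> \(ε : Eq (Vec Nat 0) (vnil Nat) (vnil Nat)). (\(φ : Nat). elimNat (\(s : Nat). Nat) 1 (\(ν : Nat). \(η : Nat). succ η) φ) 1
  ~> \(ε : Eq (Vec Nat 0) (vnil Nat) (vnil Nat)). elimNat (\(φ : Nat). Nat) 1 (\(s : Nat). \(ν : Nat). succ ν) 1
  ~> \(ε : Eq (Vec Nat 0) (vnil Nat) (vnil Nat)). (\(φ : Nat). \(s : Nat). succ s) 0 (elimNat (\(ν : Nat). Nat) 1 (\(η : Nat). \(δ : Nat). succ δ) 0)
  ~> \(ε : Eq (Vec Nat 0) (vnil Nat) (vnil Nat)). (\(φ : Nat). succ φ) (elimNat (\(s : Nat). Nat) 1 (\(ν : Nat). \(η : Nat). succ η) 0)
  ~> \(ε : Eq (Vec Nat 0) (vnil Nat) (vnil Nat)). succ (elimNat (\(φ : Nat). Nat) 1 (\(s : Nat). \(ν : Nat). succ ν) 0)
  ~> \(ε : Eq (Vec Nat 0) (vnil Nat) (vnil Nat)). 2
type:
  Eq (Vec Nat 0) (vnil Nat) (vnil Nat) -> Nat


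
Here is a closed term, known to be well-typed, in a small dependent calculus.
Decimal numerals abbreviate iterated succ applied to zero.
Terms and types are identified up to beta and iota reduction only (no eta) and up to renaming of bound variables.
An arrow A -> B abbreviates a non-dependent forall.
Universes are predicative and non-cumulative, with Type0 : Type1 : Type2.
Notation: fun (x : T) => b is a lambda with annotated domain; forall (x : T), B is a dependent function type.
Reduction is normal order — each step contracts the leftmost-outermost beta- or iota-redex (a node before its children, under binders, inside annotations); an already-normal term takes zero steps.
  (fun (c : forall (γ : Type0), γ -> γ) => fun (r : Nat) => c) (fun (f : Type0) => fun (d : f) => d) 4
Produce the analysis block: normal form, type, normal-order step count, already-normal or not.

normal form:
  fun (c : Type0) => fun (γ : c) => γ
type:
  forall (c : Type0), c -> c
steps to reach normal form (normal order): 2
term was already normal: no
first contracted redex: a beta-redex


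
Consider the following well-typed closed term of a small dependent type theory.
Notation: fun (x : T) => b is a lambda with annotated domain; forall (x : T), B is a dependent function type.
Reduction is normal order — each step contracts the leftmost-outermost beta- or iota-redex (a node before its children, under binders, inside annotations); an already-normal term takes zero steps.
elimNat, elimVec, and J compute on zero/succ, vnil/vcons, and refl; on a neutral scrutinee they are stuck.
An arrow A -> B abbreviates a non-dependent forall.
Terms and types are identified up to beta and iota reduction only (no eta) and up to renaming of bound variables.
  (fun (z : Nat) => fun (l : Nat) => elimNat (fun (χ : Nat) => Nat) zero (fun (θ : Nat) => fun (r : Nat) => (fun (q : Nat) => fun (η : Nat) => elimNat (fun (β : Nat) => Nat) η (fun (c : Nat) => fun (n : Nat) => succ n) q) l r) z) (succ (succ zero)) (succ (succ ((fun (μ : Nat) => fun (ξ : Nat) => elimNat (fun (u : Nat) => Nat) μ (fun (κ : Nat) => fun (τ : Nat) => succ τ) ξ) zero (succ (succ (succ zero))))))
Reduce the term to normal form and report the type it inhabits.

normal form:
  succ (succ (succ (succ (succ (succ (succ (succ (succ (succ zero)))))))))
type:
  Nat


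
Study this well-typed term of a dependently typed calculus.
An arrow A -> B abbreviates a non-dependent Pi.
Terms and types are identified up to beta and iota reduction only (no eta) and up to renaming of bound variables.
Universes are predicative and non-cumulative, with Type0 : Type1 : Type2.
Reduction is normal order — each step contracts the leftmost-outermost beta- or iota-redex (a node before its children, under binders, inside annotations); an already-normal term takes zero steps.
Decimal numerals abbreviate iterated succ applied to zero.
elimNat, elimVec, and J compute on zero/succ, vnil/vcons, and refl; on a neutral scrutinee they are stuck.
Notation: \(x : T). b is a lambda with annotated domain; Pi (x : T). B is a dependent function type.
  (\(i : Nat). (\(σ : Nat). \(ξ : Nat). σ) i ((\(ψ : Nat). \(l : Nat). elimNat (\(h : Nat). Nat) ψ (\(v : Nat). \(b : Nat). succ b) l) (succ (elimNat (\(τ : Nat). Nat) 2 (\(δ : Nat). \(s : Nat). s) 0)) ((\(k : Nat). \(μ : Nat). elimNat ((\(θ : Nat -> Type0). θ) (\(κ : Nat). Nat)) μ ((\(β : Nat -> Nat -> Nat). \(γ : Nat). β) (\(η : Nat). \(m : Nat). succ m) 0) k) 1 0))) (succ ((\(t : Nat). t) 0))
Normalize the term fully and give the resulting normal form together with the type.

resulting normal form:
  1
type:
  Nat
observation: the first redex contracted is a beta-redex; the normal form is reached in 4 normal-order steps.


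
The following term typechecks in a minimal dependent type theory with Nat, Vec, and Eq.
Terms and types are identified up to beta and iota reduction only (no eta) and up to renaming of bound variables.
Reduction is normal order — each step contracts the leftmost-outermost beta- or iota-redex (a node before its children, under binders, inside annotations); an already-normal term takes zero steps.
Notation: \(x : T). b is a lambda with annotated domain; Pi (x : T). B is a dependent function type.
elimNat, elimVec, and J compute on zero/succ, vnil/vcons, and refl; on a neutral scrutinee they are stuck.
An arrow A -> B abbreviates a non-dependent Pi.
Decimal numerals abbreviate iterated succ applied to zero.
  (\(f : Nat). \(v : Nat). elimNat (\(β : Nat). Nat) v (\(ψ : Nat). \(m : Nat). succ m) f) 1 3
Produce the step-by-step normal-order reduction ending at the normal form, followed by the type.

normal-order reduction sequence:
  (\(f : Nat). \(v : Nat). elimNat (\(β : Nat). Nat) v (\(ψ : Nat). \(m : Nat). succ m) f) 1 3
  ~> (\(f : Nat). elimNat (\(v : Nat). Nat) f (\(β : Nat). \(ψ : Nat). succ ψ) 1) 3
  ~> elimNat (\(f : Nat). Nat) 3 (\(v : Nat). \(β : Nat). succ β) 1
  ~> (\(f : Nat). \(v : Nat). succ v) 0 (elimNat (\(β : Nat). Nat) 3 (\(ψ : Nat). \(m : Nat). succ m) 0)
  ~> (\(f : Nat). succ f) (elimNat (\(v : Nat). Nat) 3 (\(β : Nat). \(ψ : Nat). succ ψ) 0)
  ~> succ (elimNat (\(f : Nat). Nat) 3 (\(v : Nat). \(β : Nat). succ β) 0)
  ~> 4
inferred type:
  Nat


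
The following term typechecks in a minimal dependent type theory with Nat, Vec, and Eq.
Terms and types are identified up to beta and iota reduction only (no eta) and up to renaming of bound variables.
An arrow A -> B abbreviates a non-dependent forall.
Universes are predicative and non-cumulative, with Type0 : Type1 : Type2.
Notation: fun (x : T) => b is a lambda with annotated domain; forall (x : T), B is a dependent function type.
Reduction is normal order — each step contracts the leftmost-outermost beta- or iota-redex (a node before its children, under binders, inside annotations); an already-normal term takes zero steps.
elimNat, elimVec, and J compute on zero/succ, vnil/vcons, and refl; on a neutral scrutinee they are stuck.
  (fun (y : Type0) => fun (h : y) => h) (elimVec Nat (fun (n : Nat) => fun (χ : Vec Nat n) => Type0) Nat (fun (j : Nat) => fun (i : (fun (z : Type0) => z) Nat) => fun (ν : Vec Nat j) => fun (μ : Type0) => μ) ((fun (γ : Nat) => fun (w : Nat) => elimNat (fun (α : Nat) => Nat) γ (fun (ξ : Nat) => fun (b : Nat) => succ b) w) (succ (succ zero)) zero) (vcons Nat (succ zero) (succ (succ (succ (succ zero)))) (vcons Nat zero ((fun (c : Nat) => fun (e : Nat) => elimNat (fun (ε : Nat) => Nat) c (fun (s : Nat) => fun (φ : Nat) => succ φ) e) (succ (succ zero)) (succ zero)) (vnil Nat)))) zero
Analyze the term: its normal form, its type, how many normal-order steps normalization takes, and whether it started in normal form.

reduced normal form:
  zero
type:
  Nat
normal-order step count: 2
started in normal form: no
first contracted redex: a beta-redex


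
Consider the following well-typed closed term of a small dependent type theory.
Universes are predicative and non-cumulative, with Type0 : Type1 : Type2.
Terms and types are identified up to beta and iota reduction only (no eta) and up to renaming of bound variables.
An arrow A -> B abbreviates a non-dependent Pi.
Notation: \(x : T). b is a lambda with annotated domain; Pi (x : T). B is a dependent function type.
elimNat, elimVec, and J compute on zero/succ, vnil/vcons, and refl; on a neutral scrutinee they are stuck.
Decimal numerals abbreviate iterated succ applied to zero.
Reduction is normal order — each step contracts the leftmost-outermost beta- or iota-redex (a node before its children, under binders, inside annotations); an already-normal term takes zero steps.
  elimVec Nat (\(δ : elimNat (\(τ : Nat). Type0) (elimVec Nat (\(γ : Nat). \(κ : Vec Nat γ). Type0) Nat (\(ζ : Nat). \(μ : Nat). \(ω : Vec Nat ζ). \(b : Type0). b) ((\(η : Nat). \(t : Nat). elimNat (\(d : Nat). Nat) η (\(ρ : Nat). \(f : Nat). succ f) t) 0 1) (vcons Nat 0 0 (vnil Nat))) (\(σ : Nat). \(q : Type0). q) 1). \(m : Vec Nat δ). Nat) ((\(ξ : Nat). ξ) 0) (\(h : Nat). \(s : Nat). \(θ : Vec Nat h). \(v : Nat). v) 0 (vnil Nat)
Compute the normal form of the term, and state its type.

reduced normal form:
  0
type:
  Nat
observation: contracting an elimVec iota-redex first, the term normalizes in 2 steps.


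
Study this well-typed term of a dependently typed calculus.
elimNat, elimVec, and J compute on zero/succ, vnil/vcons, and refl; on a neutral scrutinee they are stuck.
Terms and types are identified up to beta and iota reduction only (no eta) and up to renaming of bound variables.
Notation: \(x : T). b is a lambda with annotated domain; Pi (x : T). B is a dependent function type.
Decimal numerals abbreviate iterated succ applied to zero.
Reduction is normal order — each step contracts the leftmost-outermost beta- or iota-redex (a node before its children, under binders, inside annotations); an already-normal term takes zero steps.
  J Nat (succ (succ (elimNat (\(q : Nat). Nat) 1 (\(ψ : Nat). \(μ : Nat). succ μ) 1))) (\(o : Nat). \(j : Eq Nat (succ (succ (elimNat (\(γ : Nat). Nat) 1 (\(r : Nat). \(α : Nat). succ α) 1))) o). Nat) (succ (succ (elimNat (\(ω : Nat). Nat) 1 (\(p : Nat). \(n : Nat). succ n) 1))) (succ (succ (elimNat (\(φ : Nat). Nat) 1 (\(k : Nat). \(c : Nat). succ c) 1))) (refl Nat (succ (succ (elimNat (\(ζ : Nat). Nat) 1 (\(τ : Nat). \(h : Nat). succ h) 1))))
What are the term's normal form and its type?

resulting normal form:
  4
the term's type:
  Nat
observation: the first redex contracted is a J iota-redex; the normal form is reached in 5 normal-order steps.


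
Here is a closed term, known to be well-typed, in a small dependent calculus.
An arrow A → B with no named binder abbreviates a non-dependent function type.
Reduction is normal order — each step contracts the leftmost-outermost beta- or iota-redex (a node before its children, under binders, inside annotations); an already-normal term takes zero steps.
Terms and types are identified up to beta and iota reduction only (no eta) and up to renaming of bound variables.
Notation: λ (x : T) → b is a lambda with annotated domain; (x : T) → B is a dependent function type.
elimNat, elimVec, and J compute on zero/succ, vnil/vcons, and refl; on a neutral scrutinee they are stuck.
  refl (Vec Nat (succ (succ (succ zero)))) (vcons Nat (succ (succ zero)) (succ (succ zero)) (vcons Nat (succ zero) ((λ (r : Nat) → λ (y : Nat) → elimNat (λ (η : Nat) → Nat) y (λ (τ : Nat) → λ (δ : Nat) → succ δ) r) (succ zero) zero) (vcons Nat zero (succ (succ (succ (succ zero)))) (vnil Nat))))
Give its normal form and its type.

reduced normal form:
  refl (Vec Nat (succ (succ (succ zero)))) (vcons Nat (succ (succ zero)) (succ (succ zero)) (vcons Nat (succ zero) (succ zero) (vcons Nat zero (succ (succ (succ (succ zero)))) (vnil Nat))))
type:
  Eq (Vec Nat (succ (succ (succ zero)))) (vcons Nat (succ (succ zero)) (succ (succ zero)) (vcons Nat (succ zero) (succ zero) (vcons Nat zero (succ (succ (succ (succ zero)))) (vnil Nat)))) (vcons Nat (succ (succ zero)) (succ (succ zero)) (vcons Nat (succ zero) (succ zero) (vcons Nat zero (succ (succ (succ (succ zero)))) (vnil Nat))))
observation: the term reaches its normal form after 6 normal-order steps.


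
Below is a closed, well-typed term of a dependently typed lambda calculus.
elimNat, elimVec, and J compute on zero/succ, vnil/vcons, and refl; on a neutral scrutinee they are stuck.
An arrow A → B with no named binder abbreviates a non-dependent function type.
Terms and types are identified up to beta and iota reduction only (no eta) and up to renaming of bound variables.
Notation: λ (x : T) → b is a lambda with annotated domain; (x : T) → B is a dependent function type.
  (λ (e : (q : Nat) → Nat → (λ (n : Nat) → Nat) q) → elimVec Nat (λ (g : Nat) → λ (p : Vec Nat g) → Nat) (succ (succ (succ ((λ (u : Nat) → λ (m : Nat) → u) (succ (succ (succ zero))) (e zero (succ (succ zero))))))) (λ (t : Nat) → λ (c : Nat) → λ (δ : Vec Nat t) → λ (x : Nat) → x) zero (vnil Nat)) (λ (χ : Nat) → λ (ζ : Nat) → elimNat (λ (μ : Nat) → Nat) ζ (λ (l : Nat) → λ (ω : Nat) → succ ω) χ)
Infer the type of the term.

inferred type:
  Nat


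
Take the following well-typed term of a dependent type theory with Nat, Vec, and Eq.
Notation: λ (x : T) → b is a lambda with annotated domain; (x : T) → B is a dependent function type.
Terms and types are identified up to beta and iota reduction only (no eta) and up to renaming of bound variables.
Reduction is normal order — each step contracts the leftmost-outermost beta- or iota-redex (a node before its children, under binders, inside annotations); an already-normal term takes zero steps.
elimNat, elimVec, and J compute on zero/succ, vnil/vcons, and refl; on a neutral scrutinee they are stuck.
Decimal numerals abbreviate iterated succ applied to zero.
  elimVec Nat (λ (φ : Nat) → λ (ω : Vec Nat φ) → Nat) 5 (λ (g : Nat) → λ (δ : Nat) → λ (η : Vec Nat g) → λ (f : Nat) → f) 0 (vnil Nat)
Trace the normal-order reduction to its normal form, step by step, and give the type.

normal-order reduction:
  elimVec Nat (λ (φ : Nat) → λ (ω : Vec Nat φ) → Nat) 5 (λ (g : Nat) → λ (δ : Nat) → λ (η : Vec Nat g) → λ (f : Nat) → f) 0 (vnil Nat)
  ~> 5
inferred type:
  Nat
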